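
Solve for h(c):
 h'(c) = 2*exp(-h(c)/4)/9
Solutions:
 h(c) = 4*log(C1 + c/18)


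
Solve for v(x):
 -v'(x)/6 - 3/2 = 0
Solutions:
 v(x) = C1 - 9*x


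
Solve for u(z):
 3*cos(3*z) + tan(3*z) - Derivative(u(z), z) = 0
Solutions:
 u(z) = C1 - log(cos(3*z))/3 + sin(3*z)


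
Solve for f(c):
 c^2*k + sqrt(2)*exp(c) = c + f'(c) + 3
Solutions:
 f(c) = C1 + c^3*k/3 - c^2/2 - 3*c + sqrt(2)*exp(c)


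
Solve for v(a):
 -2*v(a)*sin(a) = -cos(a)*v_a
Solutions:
 v(a) = C1/cos(a)^2


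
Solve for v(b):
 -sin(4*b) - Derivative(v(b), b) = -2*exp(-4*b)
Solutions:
 v(b) = C1 + cos(4*b)/4 - exp(-4*b)/2


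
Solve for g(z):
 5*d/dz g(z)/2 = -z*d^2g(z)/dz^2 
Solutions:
 g(z) = C1 + C2/z^(3/2)


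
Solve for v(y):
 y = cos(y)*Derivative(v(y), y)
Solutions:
 v(y) = C1 + Integral(y/cos(y), y)


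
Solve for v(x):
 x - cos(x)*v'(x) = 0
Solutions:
 v(x) = C1 + Integral(x/cos(x), x)


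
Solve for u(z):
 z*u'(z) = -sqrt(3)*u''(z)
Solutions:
 u(z) = C1 + C2*erf(sqrt(2)*3^(3/4)*z/6)


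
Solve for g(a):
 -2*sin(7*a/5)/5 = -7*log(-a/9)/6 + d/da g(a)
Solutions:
 g(a) = C1 + 7*a*log(-a)/6 - 7*a*log(3)/3 - 7*a/6 + 2*cos(7*a/5)/7


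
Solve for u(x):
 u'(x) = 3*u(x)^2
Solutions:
 u(x) = -1/(C1 + 3*x)


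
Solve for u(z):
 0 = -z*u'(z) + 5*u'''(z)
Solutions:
 u(z) = C1 + Integral(C2*airyai(5^(2/3)*z/5) + C3*airybi(5^(2/3)*z/5), z)


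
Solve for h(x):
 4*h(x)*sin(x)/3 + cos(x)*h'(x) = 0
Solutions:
 h(x) = C1*cos(x)^(4/3)


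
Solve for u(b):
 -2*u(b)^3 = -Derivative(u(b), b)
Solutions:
 u(b) = -sqrt(2)*sqrt(-1/(C1 + 2*b))/2
 u(b) = sqrt(2)*sqrt(-1/(C1 + 2*b))/2


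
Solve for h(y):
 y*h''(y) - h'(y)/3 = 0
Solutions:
 h(y) = C1 + C2*y^(4/3)


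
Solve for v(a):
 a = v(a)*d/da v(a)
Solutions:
 v(a) = -sqrt(C1 + a^2)
 v(a) = sqrt(C1 + a^2)


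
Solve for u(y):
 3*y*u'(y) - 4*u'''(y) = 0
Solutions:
 u(y) = C1 + Integral(C2*airyai(6^(1/3)*y/2) + C3*airybi(6^(1/3)*y/2), y)


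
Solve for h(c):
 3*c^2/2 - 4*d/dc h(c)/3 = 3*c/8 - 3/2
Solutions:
 h(c) = C1 + 3*c^3/8 - 9*c^2/64 + 9*c/8


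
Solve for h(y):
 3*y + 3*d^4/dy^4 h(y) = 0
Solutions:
 h(y) = C1 + C2*y + C3*y^2 + C4*y^3 - y^5/120


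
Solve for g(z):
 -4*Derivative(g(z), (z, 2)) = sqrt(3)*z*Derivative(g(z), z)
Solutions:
 g(z) = C1 + C2*erf(sqrt(2)*3^(1/4)*z/4)


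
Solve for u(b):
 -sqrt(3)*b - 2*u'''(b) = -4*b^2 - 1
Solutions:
 u(b) = C1 + C2*b + C3*b^2 + b^5/30 - sqrt(3)*b^4/48 + b^3/12


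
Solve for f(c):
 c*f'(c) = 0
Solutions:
 f(c) = C1


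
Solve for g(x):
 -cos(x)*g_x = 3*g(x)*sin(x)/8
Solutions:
 g(x) = C1*cos(x)^(3/8)


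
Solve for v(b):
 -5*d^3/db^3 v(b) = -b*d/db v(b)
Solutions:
 v(b) = C1 + Integral(C2*airyai(5^(2/3)*b/5) + C3*airybi(5^(2/3)*b/5), b)


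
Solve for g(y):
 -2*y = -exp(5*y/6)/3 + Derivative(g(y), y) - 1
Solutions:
 g(y) = C1 - y^2 + y + 2*exp(5*y/6)/5


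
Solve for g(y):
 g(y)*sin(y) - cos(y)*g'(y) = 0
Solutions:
 g(y) = C1/cos(y)


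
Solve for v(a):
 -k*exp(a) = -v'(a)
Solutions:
 v(a) = C1 + k*exp(a)


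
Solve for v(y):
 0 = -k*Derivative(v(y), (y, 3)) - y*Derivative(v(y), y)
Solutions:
 v(y) = C1 + Integral(C2*airyai(y*(-1/k)^(1/3)) + C3*airybi(y*(-1/k)^(1/3)), y)


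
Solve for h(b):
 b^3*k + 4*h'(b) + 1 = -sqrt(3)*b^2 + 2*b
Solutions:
 h(b) = C1 - b^4*k/16 - sqrt(3)*b^3/12 + b^2/4 - b/4


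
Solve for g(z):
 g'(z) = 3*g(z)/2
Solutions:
 g(z) = C1*exp(3*z/2)


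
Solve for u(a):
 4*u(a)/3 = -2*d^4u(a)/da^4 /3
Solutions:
 u(a) = (C1*sin(2^(3/4)*a/2) + C2*cos(2^(3/4)*a/2))*exp(-2^(3/4)*a/2) + (C3*sin(2^(3/4)*a/2) + C4*cos(2^(3/4)*a/2))*exp(2^(3/4)*a/2)


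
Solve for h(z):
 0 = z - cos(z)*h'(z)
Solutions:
 h(z) = C1 + Integral(z/cos(z), z)


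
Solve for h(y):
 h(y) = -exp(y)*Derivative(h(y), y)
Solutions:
 h(y) = C1*exp(exp(-y))


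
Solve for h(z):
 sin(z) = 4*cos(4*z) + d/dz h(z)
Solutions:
 h(z) = C1 - sin(4*z) - cos(z)


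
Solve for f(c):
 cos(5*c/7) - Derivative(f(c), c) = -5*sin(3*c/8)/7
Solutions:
 f(c) = C1 + 7*sin(5*c/7)/5 - 40*cos(3*c/8)/21


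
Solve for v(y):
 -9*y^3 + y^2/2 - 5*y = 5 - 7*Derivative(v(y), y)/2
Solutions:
 v(y) = C1 + 9*y^4/14 - y^3/21 + 5*y^2/7 + 10*y/7


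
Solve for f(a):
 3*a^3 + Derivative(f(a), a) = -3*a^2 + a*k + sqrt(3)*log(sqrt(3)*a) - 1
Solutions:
 f(a) = C1 - 3*a^4/4 - a^3 + a^2*k/2 + sqrt(3)*a*log(a) - sqrt(3)*a - a + sqrt(3)*a*log(3)/2


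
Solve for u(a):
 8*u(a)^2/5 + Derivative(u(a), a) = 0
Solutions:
 u(a) = 5/(C1 + 8*a)


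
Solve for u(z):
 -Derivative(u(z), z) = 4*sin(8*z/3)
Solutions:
 u(z) = C1 + 3*cos(8*z/3)/2


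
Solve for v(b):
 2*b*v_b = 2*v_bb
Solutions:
 v(b) = C1 + C2*erfi(sqrt(2)*b/2)


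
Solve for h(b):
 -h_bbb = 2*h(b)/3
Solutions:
 h(b) = C3*exp(-2^(1/3)*3^(2/3)*b/3) + (C1*sin(2^(1/3)*3^(1/6)*b/2) + C2*cos(2^(1/3)*3^(1/6)*b/2))*exp(2^(1/3)*3^(2/3)*b/6)


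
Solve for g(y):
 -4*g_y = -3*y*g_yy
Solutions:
 g(y) = C1 + C2*y^(7/3)


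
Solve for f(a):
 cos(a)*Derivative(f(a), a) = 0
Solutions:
 f(a) = C1


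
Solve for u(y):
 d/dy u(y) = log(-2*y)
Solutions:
 u(y) = C1 + y*log(-y) + y*(-1 + log(2))


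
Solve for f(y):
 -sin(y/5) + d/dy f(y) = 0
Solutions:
 f(y) = C1 - 5*cos(y/5)


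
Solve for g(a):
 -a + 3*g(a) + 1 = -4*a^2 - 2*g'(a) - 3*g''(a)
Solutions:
 g(a) = -4*a^2/3 + 19*a/9 + (C1*sin(2*sqrt(2)*a/3) + C2*cos(2*sqrt(2)*a/3))*exp(-a/3) + 25/27


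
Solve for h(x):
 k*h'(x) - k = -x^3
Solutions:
 h(x) = C1 + x - x^4/(4*k)


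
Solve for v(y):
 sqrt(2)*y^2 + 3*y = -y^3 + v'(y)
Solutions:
 v(y) = C1 + y^4/4 + sqrt(2)*y^3/3 + 3*y^2/2


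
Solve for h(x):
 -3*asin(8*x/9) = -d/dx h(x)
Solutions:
 h(x) = C1 + 3*x*asin(8*x/9) + 3*sqrt(81 - 64*x^2)/8


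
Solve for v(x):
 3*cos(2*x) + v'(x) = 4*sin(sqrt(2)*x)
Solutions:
 v(x) = C1 - 3*sin(2*x)/2 - 2*sqrt(2)*cos(sqrt(2)*x)


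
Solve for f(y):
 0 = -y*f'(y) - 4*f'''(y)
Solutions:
 f(y) = C1 + Integral(C2*airyai(-2^(1/3)*y/2) + C3*airybi(-2^(1/3)*y/2), y)


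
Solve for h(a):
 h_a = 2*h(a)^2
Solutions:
 h(a) = -1/(C1 + 2*a)


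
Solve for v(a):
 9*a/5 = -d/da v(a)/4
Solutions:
 v(a) = C1 - 18*a^2/5


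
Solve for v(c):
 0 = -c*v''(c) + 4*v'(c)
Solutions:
 v(c) = C1 + C2*c^5


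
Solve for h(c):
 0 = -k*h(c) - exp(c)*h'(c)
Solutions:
 h(c) = C1*exp(k*exp(-c))


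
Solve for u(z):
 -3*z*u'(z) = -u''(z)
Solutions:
 u(z) = C1 + C2*erfi(sqrt(6)*z/2)


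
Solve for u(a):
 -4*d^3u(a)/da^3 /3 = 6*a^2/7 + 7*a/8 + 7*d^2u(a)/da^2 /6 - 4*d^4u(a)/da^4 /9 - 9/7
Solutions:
 u(a) = C1 + C2*a + C3*exp(a*(6 - sqrt(78))/4) + C4*exp(a*(6 + sqrt(78))/4) - 3*a^4/49 + 425*a^3/2744 - 624*a^2/2401


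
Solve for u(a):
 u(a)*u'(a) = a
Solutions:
 u(a) = -sqrt(C1 + a^2)
 u(a) = sqrt(C1 + a^2)


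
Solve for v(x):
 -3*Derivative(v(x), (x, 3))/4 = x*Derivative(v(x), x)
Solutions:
 v(x) = C1 + Integral(C2*airyai(-6^(2/3)*x/3) + C3*airybi(-6^(2/3)*x/3), x)


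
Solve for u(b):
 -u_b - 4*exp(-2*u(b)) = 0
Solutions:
 u(b) = log(-sqrt(C1 - 8*b))
 u(b) = log(C1 - 8*b)/2


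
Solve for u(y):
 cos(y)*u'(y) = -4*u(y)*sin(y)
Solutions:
 u(y) = C1*cos(y)^4


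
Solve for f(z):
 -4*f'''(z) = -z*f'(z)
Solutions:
 f(z) = C1 + Integral(C2*airyai(2^(1/3)*z/2) + C3*airybi(2^(1/3)*z/2), z)


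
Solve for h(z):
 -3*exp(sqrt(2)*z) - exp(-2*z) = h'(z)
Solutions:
 h(z) = C1 - 3*sqrt(2)*exp(sqrt(2)*z)/2 + exp(-2*z)/2


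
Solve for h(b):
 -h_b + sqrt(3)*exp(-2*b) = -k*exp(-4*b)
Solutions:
 h(b) = C1 - k*exp(-4*b)/4 - sqrt(3)*exp(-2*b)/2


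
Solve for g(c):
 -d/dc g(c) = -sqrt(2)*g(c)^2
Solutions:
 g(c) = -1/(C1 + sqrt(2)*c)


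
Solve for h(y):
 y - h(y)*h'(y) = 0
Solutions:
 h(y) = -sqrt(C1 + y^2)
 h(y) = sqrt(C1 + y^2)


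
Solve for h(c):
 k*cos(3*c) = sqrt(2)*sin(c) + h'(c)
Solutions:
 h(c) = C1 + k*sin(3*c)/3 + sqrt(2)*cos(c)


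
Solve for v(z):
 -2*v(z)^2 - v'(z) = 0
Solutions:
 v(z) = 1/(C1 + 2*z)


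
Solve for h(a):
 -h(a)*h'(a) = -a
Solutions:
 h(a) = -sqrt(C1 + a^2)
 h(a) = sqrt(C1 + a^2)


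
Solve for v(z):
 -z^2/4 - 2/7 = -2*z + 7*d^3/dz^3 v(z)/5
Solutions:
 v(z) = C1 + C2*z + C3*z^2 - z^5/336 + 5*z^4/84 - 5*z^3/147


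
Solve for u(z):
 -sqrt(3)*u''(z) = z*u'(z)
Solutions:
 u(z) = C1 + C2*erf(sqrt(2)*3^(3/4)*z/6)


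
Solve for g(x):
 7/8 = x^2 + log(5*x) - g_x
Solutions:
 g(x) = C1 + x^3/3 + x*log(x) - 15*x/8 + x*log(5)


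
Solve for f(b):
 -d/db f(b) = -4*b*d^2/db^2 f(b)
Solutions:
 f(b) = C1 + C2*b^(5/4)


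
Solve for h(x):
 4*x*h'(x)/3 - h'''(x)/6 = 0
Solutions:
 h(x) = C1 + Integral(C2*airyai(2*x) + C3*airybi(2*x), x)


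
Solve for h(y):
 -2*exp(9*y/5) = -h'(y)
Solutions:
 h(y) = C1 + 10*exp(9*y/5)/9


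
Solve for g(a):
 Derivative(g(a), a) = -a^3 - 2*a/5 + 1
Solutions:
 g(a) = C1 - a^4/4 - a^2/5 + a


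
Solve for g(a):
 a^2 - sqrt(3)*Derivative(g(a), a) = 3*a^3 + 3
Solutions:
 g(a) = C1 - sqrt(3)*a^4/4 + sqrt(3)*a^3/9 - sqrt(3)*a


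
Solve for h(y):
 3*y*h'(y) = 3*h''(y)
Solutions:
 h(y) = C1 + C2*erfi(sqrt(2)*y/2)


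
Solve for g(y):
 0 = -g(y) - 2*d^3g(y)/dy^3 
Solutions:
 g(y) = C3*exp(-2^(2/3)*y/2) + (C1*sin(2^(2/3)*sqrt(3)*y/4) + C2*cos(2^(2/3)*sqrt(3)*y/4))*exp(2^(2/3)*y/4)


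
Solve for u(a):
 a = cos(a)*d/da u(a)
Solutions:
 u(a) = C1 + Integral(a/cos(a), a)


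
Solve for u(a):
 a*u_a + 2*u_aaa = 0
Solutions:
 u(a) = C1 + Integral(C2*airyai(-2^(2/3)*a/2) + C3*airybi(-2^(2/3)*a/2), a)


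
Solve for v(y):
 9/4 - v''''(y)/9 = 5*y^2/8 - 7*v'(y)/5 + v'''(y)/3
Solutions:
 v(y) = C1 + C2*exp(-y*(10^(1/3)/(2*(3*sqrt(301) + 53)^(1/3)) + 1 + 10^(2/3)*(3*sqrt(301) + 53)^(1/3)/20))*sin(10^(1/3)*sqrt(3)*y*(-10^(1/3)*(3*sqrt(301) + 53)^(1/3) + 10/(3*sqrt(301) + 53)^(1/3))/20) + C3*exp(-y*(10^(1/3)/(2*(3*sqrt(301) + 53)^(1/3)) + 1 + 10^(2/3)*(3*sqrt(301) + 53)^(1/3)/20))*cos(10^(1/3)*sqrt(3)*y*(-10^(1/3)*(3*sqrt(301) + 53)^(1/3) + 10/(3*sqrt(301) + 53)^(1/3))/20) + C4*exp(y*(-1 + 10^(1/3)/(3*sqrt(301) + 53)^(1/3) + 10^(2/3)*(3*sqrt(301) + 53)^(1/3)/10)) + 25*y^3/168 - 205*y/147


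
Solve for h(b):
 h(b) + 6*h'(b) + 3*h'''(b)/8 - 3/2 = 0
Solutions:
 h(b) = C1*exp(6^(1/3)*b*(-8*3^(1/3)/(3 + sqrt(777))^(1/3) + 2^(1/3)*(3 + sqrt(777))^(1/3))/6)*sin(2^(1/3)*3^(1/6)*b*(4/(3 + sqrt(777))^(1/3) + 2^(1/3)*3^(2/3)*(3 + sqrt(777))^(1/3)/6)) + C2*exp(6^(1/3)*b*(-8*3^(1/3)/(3 + sqrt(777))^(1/3) + 2^(1/3)*(3 + sqrt(777))^(1/3))/6)*cos(2^(1/3)*3^(1/6)*b*(4/(3 + sqrt(777))^(1/3) + 2^(1/3)*3^(2/3)*(3 + sqrt(777))^(1/3)/6)) + C3*exp(-6^(1/3)*b*(-8*3^(1/3)/(3 + sqrt(777))^(1/3) + 2^(1/3)*(3 + sqrt(777))^(1/3))/3) + 3/2


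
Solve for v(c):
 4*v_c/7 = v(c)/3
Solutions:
 v(c) = C1*exp(7*c/12)


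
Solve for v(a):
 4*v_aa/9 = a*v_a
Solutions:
 v(a) = C1 + C2*erfi(3*sqrt(2)*a/4)


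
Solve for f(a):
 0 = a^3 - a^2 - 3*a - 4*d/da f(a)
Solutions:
 f(a) = C1 + a^4/16 - a^3/12 - 3*a^2/8


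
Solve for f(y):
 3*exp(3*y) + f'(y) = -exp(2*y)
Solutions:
 f(y) = C1 - exp(3*y) - exp(2*y)/2


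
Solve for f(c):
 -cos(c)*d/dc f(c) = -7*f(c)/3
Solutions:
 f(c) = C1*(sin(c) + 1)^(7/6)/(sin(c) - 1)^(7/6)


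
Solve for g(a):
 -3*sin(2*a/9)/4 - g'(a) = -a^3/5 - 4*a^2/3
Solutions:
 g(a) = C1 + a^4/20 + 4*a^3/9 + 27*cos(2*a/9)/8


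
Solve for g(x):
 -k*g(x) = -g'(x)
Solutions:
 g(x) = C1*exp(k*x)


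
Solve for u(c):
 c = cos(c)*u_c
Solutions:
 u(c) = C1 + Integral(c/cos(c), c)


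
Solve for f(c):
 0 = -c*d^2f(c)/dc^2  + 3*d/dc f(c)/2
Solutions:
 f(c) = C1 + C2*c^(5/2)


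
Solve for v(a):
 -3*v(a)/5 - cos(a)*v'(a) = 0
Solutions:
 v(a) = C1*(sin(a) - 1)^(3/10)/(sin(a) + 1)^(3/10)


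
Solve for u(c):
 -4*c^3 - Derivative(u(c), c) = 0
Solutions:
 u(c) = C1 - c^4


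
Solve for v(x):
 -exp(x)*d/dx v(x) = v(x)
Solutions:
 v(x) = C1*exp(exp(-x))


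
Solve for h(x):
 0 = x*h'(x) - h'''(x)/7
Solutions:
 h(x) = C1 + Integral(C2*airyai(7^(1/3)*x) + C3*airybi(7^(1/3)*x), x)


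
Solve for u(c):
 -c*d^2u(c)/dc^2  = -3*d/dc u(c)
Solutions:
 u(c) = C1 + C2*c^4


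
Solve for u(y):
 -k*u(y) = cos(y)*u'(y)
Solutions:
 u(y) = C1*exp(k*(log(sin(y) - 1) - log(sin(y) + 1))/2)


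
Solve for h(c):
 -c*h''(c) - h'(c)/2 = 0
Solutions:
 h(c) = C1 + C2*sqrt(c)


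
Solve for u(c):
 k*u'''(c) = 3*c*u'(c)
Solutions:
 u(c) = C1 + Integral(C2*airyai(3^(1/3)*c*(1/k)^(1/3)) + C3*airybi(3^(1/3)*c*(1/k)^(1/3)), c)


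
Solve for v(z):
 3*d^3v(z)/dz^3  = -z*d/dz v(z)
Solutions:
 v(z) = C1 + Integral(C2*airyai(-3^(2/3)*z/3) + C3*airybi(-3^(2/3)*z/3), z)


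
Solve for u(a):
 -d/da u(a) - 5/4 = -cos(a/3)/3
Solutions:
 u(a) = C1 - 5*a/4 + sin(a/3)


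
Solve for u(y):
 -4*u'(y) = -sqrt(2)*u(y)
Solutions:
 u(y) = C1*exp(sqrt(2)*y/4)


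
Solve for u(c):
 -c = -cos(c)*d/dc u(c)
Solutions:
 u(c) = C1 + Integral(c/cos(c), c)


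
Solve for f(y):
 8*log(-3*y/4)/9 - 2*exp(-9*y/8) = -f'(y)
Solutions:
 f(y) = C1 - 8*y*log(-y)/9 + 8*y*(-log(3) + 1 + 2*log(2))/9 - 16*exp(-9*y/8)/9


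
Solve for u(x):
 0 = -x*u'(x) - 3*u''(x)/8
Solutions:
 u(x) = C1 + C2*erf(2*sqrt(3)*x/3)


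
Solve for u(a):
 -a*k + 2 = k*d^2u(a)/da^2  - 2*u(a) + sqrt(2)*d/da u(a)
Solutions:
 u(a) = C1*exp(sqrt(2)*a*(sqrt(4*k + 1) - 1)/(2*k)) + C2*exp(-sqrt(2)*a*(sqrt(4*k + 1) + 1)/(2*k)) + a*k/2 + sqrt(2)*k/4 - 1


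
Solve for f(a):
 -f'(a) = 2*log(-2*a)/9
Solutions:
 f(a) = C1 - 2*a*log(-a)/9 + 2*a*(1 - log(2))/9


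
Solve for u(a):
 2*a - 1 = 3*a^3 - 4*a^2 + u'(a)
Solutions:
 u(a) = C1 - 3*a^4/4 + 4*a^3/3 + a^2 - a


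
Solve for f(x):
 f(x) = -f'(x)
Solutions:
 f(x) = C1*exp(-x)


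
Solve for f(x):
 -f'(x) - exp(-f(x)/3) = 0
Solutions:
 f(x) = 3*log(C1 - x/3)


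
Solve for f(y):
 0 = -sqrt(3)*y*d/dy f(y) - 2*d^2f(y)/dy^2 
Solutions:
 f(y) = C1 + C2*erf(3^(1/4)*y/2)


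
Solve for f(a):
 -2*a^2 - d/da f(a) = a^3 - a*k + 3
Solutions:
 f(a) = C1 - a^4/4 - 2*a^3/3 + a^2*k/2 - 3*a


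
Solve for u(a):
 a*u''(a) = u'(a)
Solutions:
 u(a) = C1 + C2*a^2


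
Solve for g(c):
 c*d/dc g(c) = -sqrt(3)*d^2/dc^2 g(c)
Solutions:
 g(c) = C1 + C2*erf(sqrt(2)*3^(3/4)*c/6)


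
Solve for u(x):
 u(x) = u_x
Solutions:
 u(x) = C1*exp(x)


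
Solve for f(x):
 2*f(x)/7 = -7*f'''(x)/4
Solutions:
 f(x) = C3*exp(-2*7^(1/3)*x/7) + (C1*sin(sqrt(3)*7^(1/3)*x/7) + C2*cos(sqrt(3)*7^(1/3)*x/7))*exp(7^(1/3)*x/7)


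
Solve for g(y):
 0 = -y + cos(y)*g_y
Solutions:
 g(y) = C1 + Integral(y/cos(y), y)


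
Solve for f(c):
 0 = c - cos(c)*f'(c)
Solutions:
 f(c) = C1 + Integral(c/cos(c), c)


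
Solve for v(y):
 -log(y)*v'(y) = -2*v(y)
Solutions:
 v(y) = C1*exp(2*li(y))


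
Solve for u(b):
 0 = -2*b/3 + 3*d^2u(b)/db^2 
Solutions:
 u(b) = C1 + C2*b + b^3/27


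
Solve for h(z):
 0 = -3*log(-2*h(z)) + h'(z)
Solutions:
 -Integral(1/(log(-_y) + log(2)), (_y, h(z)))/3 = C1 - z


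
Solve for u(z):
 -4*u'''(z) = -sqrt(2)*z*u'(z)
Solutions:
 u(z) = C1 + Integral(C2*airyai(sqrt(2)*z/2) + C3*airybi(sqrt(2)*z/2), z)


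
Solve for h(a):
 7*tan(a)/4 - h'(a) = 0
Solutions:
 h(a) = C1 - 7*log(cos(a))/4


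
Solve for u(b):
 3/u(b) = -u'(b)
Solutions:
 u(b) = -sqrt(C1 - 6*b)
 u(b) = sqrt(C1 - 6*b)


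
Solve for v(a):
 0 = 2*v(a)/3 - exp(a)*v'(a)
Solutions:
 v(a) = C1*exp(-2*exp(-a)/3)


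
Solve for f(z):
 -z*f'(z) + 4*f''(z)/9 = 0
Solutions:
 f(z) = C1 + C2*erfi(3*sqrt(2)*z/4)


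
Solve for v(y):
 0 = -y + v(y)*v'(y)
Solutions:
 v(y) = -sqrt(C1 + y^2)
 v(y) = sqrt(C1 + y^2)


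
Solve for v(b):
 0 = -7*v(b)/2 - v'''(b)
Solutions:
 v(b) = C3*exp(-2^(2/3)*7^(1/3)*b/2) + (C1*sin(2^(2/3)*sqrt(3)*7^(1/3)*b/4) + C2*cos(2^(2/3)*sqrt(3)*7^(1/3)*b/4))*exp(2^(2/3)*7^(1/3)*b/4)


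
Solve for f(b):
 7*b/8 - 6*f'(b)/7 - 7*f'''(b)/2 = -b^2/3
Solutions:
 f(b) = C1 + C2*sin(2*sqrt(3)*b/7) + C3*cos(2*sqrt(3)*b/7) + 7*b^3/54 + 49*b^2/96 - 343*b/108


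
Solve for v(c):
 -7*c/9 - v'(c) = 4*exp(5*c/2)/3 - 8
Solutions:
 v(c) = C1 - 7*c^2/18 + 8*c - 8*exp(5*c/2)/15


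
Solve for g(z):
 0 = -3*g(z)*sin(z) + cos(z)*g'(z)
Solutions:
 g(z) = C1/cos(z)^3


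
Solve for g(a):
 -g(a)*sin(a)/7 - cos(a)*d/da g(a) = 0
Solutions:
 g(a) = C1*cos(a)^(1/7)


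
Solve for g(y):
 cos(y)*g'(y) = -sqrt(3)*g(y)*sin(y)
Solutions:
 g(y) = C1*cos(y)^(sqrt(3))


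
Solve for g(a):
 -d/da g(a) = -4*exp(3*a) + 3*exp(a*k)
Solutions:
 g(a) = C1 + 4*exp(3*a)/3 - 3*exp(a*k)/k


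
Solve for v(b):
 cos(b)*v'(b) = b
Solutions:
 v(b) = C1 + Integral(b/cos(b), b)


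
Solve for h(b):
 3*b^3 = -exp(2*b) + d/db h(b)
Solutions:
 h(b) = C1 + 3*b^4/4 + exp(2*b)/2


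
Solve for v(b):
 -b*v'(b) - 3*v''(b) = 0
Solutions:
 v(b) = C1 + C2*erf(sqrt(6)*b/6)


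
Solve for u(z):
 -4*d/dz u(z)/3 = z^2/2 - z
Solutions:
 u(z) = C1 - z^3/8 + 3*z^2/8


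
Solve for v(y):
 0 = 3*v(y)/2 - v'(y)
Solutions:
 v(y) = C1*exp(3*y/2)


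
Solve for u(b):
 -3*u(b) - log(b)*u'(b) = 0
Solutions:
 u(b) = C1*exp(-3*li(b))


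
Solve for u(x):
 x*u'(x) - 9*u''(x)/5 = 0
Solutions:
 u(x) = C1 + C2*erfi(sqrt(10)*x/6)


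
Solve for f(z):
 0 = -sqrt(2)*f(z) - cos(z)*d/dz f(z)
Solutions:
 f(z) = C1*(sin(z) - 1)^(sqrt(2)/2)/(sin(z) + 1)^(sqrt(2)/2)


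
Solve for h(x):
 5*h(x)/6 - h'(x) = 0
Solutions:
 h(x) = C1*exp(5*x/6)


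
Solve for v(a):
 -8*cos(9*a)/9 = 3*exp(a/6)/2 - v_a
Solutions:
 v(a) = C1 + 9*exp(a/6) + 8*sin(9*a)/81


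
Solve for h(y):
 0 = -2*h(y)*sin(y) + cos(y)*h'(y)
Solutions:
 h(y) = C1/cos(y)^2


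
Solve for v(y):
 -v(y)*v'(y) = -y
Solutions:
 v(y) = -sqrt(C1 + y^2)
 v(y) = sqrt(C1 + y^2)


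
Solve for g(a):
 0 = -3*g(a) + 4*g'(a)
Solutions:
 g(a) = C1*exp(3*a/4)


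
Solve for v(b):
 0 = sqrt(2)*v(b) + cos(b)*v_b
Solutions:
 v(b) = C1*(sin(b) - 1)^(sqrt(2)/2)/(sin(b) + 1)^(sqrt(2)/2)


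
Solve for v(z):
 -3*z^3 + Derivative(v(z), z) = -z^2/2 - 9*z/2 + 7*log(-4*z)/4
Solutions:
 v(z) = C1 + 3*z^4/4 - z^3/6 - 9*z^2/4 + 7*z*log(-z)/4 + 7*z*(-1 + 2*log(2))/4


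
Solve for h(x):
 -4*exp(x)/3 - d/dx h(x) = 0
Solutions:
 h(x) = C1 - 4*exp(x)/3


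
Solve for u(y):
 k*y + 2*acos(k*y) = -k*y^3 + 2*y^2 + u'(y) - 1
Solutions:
 u(y) = C1 + k*y^4/4 + k*y^2/2 - 2*y^3/3 + y + 2*Piecewise((y*acos(k*y) - sqrt(-k^2*y^2 + 1)/k, Ne(k, 0)), (pi*y/2, True))


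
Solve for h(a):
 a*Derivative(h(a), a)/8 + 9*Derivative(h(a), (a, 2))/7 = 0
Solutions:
 h(a) = C1 + C2*erf(sqrt(7)*a/12)


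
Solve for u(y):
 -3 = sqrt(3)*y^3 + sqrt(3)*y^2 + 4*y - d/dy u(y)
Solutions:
 u(y) = C1 + sqrt(3)*y^4/4 + sqrt(3)*y^3/3 + 2*y^2 + 3*y


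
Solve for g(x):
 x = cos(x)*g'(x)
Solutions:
 g(x) = C1 + Integral(x/cos(x), x)


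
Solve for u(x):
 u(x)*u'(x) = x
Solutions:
 u(x) = -sqrt(C1 + x^2)
 u(x) = sqrt(C1 + x^2)


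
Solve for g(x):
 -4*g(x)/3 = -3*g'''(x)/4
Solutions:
 g(x) = C3*exp(2*6^(1/3)*x/3) + (C1*sin(2^(1/3)*3^(5/6)*x/3) + C2*cos(2^(1/3)*3^(5/6)*x/3))*exp(-6^(1/3)*x/3)


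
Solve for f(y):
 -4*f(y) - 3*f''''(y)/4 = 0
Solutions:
 f(y) = (C1*sin(sqrt(2)*3^(3/4)*y/3) + C2*cos(sqrt(2)*3^(3/4)*y/3))*exp(-sqrt(2)*3^(3/4)*y/3) + (C3*sin(sqrt(2)*3^(3/4)*y/3) + C4*cos(sqrt(2)*3^(3/4)*y/3))*exp(sqrt(2)*3^(3/4)*y/3)


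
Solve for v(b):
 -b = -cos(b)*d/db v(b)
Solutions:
 v(b) = C1 + Integral(b/cos(b), b)


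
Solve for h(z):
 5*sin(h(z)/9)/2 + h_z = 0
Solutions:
 5*z/2 + 9*log(cos(h(z)/9) - 1)/2 - 9*log(cos(h(z)/9) + 1)/2 = C1


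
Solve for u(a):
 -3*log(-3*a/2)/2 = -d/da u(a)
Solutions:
 u(a) = C1 + 3*a*log(-a)/2 + 3*a*(-1 - log(2) + log(3))/2


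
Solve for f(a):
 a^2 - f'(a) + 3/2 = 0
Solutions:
 f(a) = C1 + a^3/3 + 3*a/2


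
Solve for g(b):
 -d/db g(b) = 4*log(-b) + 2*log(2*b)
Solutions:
 g(b) = C1 - 6*b*log(b) + 2*b*(-log(2) + 3 - 2*I*pi)


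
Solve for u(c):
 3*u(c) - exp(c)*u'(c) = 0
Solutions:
 u(c) = C1*exp(-3*exp(-c))


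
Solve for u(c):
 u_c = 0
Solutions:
 u(c) = C1


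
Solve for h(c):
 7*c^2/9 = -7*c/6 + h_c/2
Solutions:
 h(c) = C1 + 14*c^3/27 + 7*c^2/6


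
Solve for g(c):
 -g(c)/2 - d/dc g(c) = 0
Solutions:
 g(c) = C1*exp(-c/2)


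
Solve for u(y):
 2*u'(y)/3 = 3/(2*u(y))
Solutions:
 u(y) = -sqrt(C1 + 18*y)/2
 u(y) = sqrt(C1 + 18*y)/2


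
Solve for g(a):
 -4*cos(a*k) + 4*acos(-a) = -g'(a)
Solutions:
 g(a) = C1 - 4*a*acos(-a) - 4*sqrt(1 - a^2) + 4*Piecewise((sin(a*k)/k, Ne(k, 0)), (a, True))


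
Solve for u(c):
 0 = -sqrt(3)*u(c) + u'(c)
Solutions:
 u(c) = C1*exp(sqrt(3)*c)


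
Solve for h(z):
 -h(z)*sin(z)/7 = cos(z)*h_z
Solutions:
 h(z) = C1*cos(z)^(1/7)


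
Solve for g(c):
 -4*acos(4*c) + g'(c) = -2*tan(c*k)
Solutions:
 g(c) = C1 + 4*c*acos(4*c) - sqrt(1 - 16*c^2) - 2*Piecewise((-log(cos(c*k))/k, Ne(k, 0)), (0, True))


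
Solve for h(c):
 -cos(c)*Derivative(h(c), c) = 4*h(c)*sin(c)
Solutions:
 h(c) = C1*cos(c)^4


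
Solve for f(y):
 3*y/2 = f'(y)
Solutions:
 f(y) = C1 + 3*y^2/4


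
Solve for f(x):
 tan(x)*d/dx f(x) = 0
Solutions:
 f(x) = C1


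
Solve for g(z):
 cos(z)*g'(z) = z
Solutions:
 g(z) = C1 + Integral(z/cos(z), z)


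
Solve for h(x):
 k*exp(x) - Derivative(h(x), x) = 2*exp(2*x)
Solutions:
 h(x) = C1 + k*exp(x) - exp(2*x)


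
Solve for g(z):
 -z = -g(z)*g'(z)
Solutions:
 g(z) = -sqrt(C1 + z^2)
 g(z) = sqrt(C1 + z^2)


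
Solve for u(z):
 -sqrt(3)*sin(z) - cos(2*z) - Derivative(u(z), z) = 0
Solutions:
 u(z) = C1 - sin(2*z)/2 + sqrt(3)*cos(z)


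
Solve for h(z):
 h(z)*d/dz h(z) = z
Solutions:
 h(z) = -sqrt(C1 + z^2)
 h(z) = sqrt(C1 + z^2)


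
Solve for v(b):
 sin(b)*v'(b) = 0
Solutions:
 v(b) = C1


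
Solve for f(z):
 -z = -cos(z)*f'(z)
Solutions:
 f(z) = C1 + Integral(z/cos(z), z)


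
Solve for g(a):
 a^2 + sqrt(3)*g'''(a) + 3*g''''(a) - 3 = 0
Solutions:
 g(a) = C1 + C2*a + C3*a^2 + C4*exp(-sqrt(3)*a/3) - sqrt(3)*a^5/180 + a^4/12 - sqrt(3)*a^3/6


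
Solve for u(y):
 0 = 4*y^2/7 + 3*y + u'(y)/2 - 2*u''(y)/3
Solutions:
 u(y) = C1 + C2*exp(3*y/4) - 8*y^3/21 - 95*y^2/21 - 760*y/63


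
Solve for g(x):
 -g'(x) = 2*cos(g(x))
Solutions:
 g(x) = pi - asin((C1 + exp(4*x))/(C1 - exp(4*x)))
 g(x) = asin((C1 + exp(4*x))/(C1 - exp(4*x)))


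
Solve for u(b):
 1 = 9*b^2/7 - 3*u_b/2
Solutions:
 u(b) = C1 + 2*b^3/7 - 2*b/3


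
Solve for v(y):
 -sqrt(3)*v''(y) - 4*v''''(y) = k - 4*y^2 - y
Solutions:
 v(y) = C1 + C2*y + C3*sin(3^(1/4)*y/2) + C4*cos(3^(1/4)*y/2) + sqrt(3)*y^4/9 + sqrt(3)*y^3/18 + y^2*(-sqrt(3)*k - 32)/6


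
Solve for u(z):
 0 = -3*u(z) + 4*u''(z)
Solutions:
 u(z) = C1*exp(-sqrt(3)*z/2) + C2*exp(sqrt(3)*z/2)


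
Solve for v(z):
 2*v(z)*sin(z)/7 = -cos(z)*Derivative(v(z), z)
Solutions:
 v(z) = C1*cos(z)^(2/7)


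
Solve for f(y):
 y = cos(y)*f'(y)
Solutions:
 f(y) = C1 + Integral(y/cos(y), y)


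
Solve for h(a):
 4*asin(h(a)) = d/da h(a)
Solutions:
 Integral(1/asin(_y), (_y, h(a))) = C1 + 4*a


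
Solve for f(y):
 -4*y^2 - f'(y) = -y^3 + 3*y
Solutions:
 f(y) = C1 + y^4/4 - 4*y^3/3 - 3*y^2/2


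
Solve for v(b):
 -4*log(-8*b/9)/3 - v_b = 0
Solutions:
 v(b) = C1 - 4*b*log(-b)/3 + b*(-4*log(2) + 4/3 + 8*log(3)/3)


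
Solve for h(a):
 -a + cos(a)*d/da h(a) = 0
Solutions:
 h(a) = C1 + Integral(a/cos(a), a)


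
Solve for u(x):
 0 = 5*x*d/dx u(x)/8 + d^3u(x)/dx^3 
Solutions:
 u(x) = C1 + Integral(C2*airyai(-5^(1/3)*x/2) + C3*airybi(-5^(1/3)*x/2), x)


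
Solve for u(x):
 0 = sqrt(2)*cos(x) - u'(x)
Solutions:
 u(x) = C1 + sqrt(2)*sin(x)


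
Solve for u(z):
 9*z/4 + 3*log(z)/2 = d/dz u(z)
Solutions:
 u(z) = C1 + 9*z^2/8 + 3*z*log(z)/2 - 3*z/2


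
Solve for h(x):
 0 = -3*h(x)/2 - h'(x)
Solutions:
 h(x) = C1*exp(-3*x/2)


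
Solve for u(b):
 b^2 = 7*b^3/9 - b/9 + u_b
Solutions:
 u(b) = C1 - 7*b^4/36 + b^3/3 + b^2/18


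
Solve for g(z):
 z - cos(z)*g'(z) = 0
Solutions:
 g(z) = C1 + Integral(z/cos(z), z)


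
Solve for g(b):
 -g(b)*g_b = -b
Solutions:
 g(b) = -sqrt(C1 + b^2)
 g(b) = sqrt(C1 + b^2)


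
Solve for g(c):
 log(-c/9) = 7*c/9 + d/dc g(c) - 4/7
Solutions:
 g(c) = C1 - 7*c^2/18 + c*log(-c) + c*(-2*log(3) - 3/7)


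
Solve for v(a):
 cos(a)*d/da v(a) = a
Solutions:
 v(a) = C1 + Integral(a/cos(a), a)


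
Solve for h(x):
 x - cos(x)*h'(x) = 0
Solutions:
 h(x) = C1 + Integral(x/cos(x), x)


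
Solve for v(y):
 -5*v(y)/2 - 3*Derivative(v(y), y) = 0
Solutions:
 v(y) = C1*exp(-5*y/6)


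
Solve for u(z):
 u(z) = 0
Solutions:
 u(z) = 0


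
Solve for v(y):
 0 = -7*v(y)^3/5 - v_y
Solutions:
 v(y) = -sqrt(10)*sqrt(-1/(C1 - 7*y))/2
 v(y) = sqrt(10)*sqrt(-1/(C1 - 7*y))/2


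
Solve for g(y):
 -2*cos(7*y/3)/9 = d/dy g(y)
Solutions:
 g(y) = C1 - 2*sin(7*y/3)/21


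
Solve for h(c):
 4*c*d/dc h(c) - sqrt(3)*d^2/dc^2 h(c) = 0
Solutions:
 h(c) = C1 + C2*erfi(sqrt(2)*3^(3/4)*c/3)


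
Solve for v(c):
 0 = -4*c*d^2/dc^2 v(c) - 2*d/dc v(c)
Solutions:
 v(c) = C1 + C2*sqrt(c)


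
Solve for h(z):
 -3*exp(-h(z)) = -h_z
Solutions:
 h(z) = log(C1 + 3*z)


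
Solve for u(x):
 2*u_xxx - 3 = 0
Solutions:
 u(x) = C1 + C2*x + C3*x^2 + x^3/4


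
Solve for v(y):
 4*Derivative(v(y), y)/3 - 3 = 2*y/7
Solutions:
 v(y) = C1 + 3*y^2/28 + 9*y/4


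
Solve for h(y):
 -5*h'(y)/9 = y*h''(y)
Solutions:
 h(y) = C1 + C2*y^(4/9)


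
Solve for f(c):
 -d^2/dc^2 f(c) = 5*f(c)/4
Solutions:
 f(c) = C1*sin(sqrt(5)*c/2) + C2*cos(sqrt(5)*c/2)


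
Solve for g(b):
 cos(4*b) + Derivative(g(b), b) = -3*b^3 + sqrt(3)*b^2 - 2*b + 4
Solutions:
 g(b) = C1 - 3*b^4/4 + sqrt(3)*b^3/3 - b^2 + 4*b - sin(4*b)/4


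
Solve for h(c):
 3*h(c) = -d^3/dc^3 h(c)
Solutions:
 h(c) = C3*exp(-3^(1/3)*c) + (C1*sin(3^(5/6)*c/2) + C2*cos(3^(5/6)*c/2))*exp(3^(1/3)*c/2)


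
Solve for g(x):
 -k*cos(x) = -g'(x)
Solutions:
 g(x) = C1 + k*sin(x)


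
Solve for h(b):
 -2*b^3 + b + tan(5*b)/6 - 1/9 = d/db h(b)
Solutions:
 h(b) = C1 - b^4/2 + b^2/2 - b/9 - log(cos(5*b))/30


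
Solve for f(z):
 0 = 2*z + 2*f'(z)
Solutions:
 f(z) = C1 - z^2/2


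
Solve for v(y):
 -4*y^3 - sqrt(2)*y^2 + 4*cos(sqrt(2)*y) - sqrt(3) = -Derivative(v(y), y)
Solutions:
 v(y) = C1 + y^4 + sqrt(2)*y^3/3 + sqrt(3)*y - 2*sqrt(2)*sin(sqrt(2)*y)


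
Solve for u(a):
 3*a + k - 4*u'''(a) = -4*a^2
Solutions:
 u(a) = C1 + C2*a + C3*a^2 + a^5/60 + a^4/32 + a^3*k/24


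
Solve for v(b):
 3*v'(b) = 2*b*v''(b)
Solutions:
 v(b) = C1 + C2*b^(5/2)


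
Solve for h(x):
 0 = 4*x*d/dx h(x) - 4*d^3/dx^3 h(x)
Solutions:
 h(x) = C1 + Integral(C2*airyai(x) + C3*airybi(x), x)


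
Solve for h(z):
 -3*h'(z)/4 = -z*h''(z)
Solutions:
 h(z) = C1 + C2*z^(7/4)


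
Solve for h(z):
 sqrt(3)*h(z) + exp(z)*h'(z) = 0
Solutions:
 h(z) = C1*exp(sqrt(3)*exp(-z))


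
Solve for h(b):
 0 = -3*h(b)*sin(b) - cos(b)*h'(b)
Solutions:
 h(b) = C1*cos(b)^3


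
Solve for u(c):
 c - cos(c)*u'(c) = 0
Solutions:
 u(c) = C1 + Integral(c/cos(c), c)


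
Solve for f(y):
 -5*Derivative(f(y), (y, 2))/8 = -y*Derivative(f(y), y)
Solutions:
 f(y) = C1 + C2*erfi(2*sqrt(5)*y/5)


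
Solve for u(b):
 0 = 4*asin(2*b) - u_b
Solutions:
 u(b) = C1 + 4*b*asin(2*b) + 2*sqrt(1 - 4*b^2)


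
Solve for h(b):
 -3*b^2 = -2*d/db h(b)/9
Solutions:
 h(b) = C1 + 9*b^3/2


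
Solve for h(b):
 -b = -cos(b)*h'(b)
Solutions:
 h(b) = C1 + Integral(b/cos(b), b)


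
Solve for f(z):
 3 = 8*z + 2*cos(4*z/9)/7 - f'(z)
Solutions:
 f(z) = C1 + 4*z^2 - 3*z + 9*sin(4*z/9)/14


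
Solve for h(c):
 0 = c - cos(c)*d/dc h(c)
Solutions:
 h(c) = C1 + Integral(c/cos(c), c)


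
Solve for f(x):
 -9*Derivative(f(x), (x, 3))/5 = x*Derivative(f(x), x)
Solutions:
 f(x) = C1 + Integral(C2*airyai(-15^(1/3)*x/3) + C3*airybi(-15^(1/3)*x/3), x)


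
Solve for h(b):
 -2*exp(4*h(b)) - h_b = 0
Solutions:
 h(b) = log(-I*(1/(C1 + 8*b))^(1/4))
 h(b) = log(I*(1/(C1 + 8*b))^(1/4))
 h(b) = log(-(1/(C1 + 8*b))^(1/4))
 h(b) = log(1/(C1 + 8*b))/4


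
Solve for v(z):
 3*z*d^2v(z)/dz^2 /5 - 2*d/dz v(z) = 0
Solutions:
 v(z) = C1 + C2*z^(13/3)


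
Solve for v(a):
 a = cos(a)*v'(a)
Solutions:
 v(a) = C1 + Integral(a/cos(a), a)


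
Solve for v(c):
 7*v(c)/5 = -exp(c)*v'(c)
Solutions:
 v(c) = C1*exp(7*exp(-c)/5)


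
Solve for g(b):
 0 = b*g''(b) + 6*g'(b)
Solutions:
 g(b) = C1 + C2/b^5


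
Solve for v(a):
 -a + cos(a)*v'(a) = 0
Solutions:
 v(a) = C1 + Integral(a/cos(a), a)


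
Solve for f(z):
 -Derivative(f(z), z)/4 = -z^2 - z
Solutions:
 f(z) = C1 + 4*z^3/3 + 2*z^2


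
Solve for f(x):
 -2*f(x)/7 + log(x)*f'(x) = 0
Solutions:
 f(x) = C1*exp(2*li(x)/7)


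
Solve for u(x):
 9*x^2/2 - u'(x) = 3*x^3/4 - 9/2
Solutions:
 u(x) = C1 - 3*x^4/16 + 3*x^3/2 + 9*x/2


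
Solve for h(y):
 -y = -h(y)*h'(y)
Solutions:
 h(y) = -sqrt(C1 + y^2)
 h(y) = sqrt(C1 + y^2)


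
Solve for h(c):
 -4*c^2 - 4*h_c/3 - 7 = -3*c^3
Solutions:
 h(c) = C1 + 9*c^4/16 - c^3 - 21*c/4


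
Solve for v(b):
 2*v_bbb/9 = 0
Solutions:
 v(b) = C1 + C2*b + C3*b^2


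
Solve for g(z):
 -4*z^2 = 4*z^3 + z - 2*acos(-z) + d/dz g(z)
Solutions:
 g(z) = C1 - z^4 - 4*z^3/3 - z^2/2 + 2*z*acos(-z) + 2*sqrt(1 - z^2)


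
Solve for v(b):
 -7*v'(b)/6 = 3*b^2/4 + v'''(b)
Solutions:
 v(b) = C1 + C2*sin(sqrt(42)*b/6) + C3*cos(sqrt(42)*b/6) - 3*b^3/14 + 54*b/49


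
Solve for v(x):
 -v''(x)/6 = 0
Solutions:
 v(x) = C1 + C2*x


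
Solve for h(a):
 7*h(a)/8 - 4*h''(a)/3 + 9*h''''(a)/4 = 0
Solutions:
 h(a) = (C1*sin(2^(3/4)*sqrt(3)*7^(1/4)*a*sin(atan(sqrt(878)/16)/2)/6) + C2*cos(2^(3/4)*sqrt(3)*7^(1/4)*a*sin(atan(sqrt(878)/16)/2)/6))*exp(-2^(3/4)*sqrt(3)*7^(1/4)*a*cos(atan(sqrt(878)/16)/2)/6) + (C3*sin(2^(3/4)*sqrt(3)*7^(1/4)*a*sin(atan(sqrt(878)/16)/2)/6) + C4*cos(2^(3/4)*sqrt(3)*7^(1/4)*a*sin(atan(sqrt(878)/16)/2)/6))*exp(2^(3/4)*sqrt(3)*7^(1/4)*a*cos(atan(sqrt(878)/16)/2)/6)


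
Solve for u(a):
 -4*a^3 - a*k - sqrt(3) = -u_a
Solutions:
 u(a) = C1 + a^4 + a^2*k/2 + sqrt(3)*a


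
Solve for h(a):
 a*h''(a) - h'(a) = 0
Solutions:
 h(a) = C1 + C2*a^2


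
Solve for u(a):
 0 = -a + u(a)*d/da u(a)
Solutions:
 u(a) = -sqrt(C1 + a^2)
 u(a) = sqrt(C1 + a^2)


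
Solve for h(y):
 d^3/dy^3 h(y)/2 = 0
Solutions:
 h(y) = C1 + C2*y + C3*y^2


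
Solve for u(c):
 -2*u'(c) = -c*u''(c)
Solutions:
 u(c) = C1 + C2*c^3


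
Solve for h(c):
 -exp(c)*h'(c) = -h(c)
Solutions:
 h(c) = C1*exp(-exp(-c))


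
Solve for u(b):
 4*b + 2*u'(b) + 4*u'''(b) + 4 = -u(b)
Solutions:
 u(b) = C1*exp(-3^(1/3)*b*(-(9 + sqrt(105))^(1/3) + 2*3^(1/3)/(9 + sqrt(105))^(1/3))/12)*sin(3^(1/6)*b*(6/(9 + sqrt(105))^(1/3) + 3^(2/3)*(9 + sqrt(105))^(1/3))/12) + C2*exp(-3^(1/3)*b*(-(9 + sqrt(105))^(1/3) + 2*3^(1/3)/(9 + sqrt(105))^(1/3))/12)*cos(3^(1/6)*b*(6/(9 + sqrt(105))^(1/3) + 3^(2/3)*(9 + sqrt(105))^(1/3))/12) + C3*exp(3^(1/3)*b*(-(9 + sqrt(105))^(1/3) + 2*3^(1/3)/(9 + sqrt(105))^(1/3))/6) - 4*b + 4


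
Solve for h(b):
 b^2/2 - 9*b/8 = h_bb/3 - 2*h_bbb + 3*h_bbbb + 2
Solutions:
 h(b) = C1 + C4*exp(b/3) + b^4/8 + 39*b^3/16 + 219*b^2/8 + b*(C2 + C3*exp(b)^(1/3))


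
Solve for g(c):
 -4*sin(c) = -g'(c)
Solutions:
 g(c) = C1 - 4*cos(c)


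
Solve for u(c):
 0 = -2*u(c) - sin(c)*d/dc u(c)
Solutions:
 u(c) = C1*(cos(c) + 1)/(cos(c) - 1)


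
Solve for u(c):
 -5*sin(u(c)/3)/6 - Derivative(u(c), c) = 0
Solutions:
 5*c/6 + 3*log(cos(u(c)/3) - 1)/2 - 3*log(cos(u(c)/3) + 1)/2 = C1


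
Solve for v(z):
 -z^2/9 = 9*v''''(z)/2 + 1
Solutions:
 v(z) = C1 + C2*z + C3*z^2 + C4*z^3 - z^6/14580 - z^4/108


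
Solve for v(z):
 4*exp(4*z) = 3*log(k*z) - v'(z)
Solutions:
 v(z) = C1 + 3*z*log(k*z) - 3*z - exp(4*z)


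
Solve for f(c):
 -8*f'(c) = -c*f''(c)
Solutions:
 f(c) = C1 + C2*c^9


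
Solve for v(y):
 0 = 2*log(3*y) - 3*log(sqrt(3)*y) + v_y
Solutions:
 v(y) = C1 + y*log(y) - y - y*log(3)/2


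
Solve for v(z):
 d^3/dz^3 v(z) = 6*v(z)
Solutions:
 v(z) = C3*exp(6^(1/3)*z) + (C1*sin(2^(1/3)*3^(5/6)*z/2) + C2*cos(2^(1/3)*3^(5/6)*z/2))*exp(-6^(1/3)*z/2)


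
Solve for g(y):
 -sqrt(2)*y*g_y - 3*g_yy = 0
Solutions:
 g(y) = C1 + C2*erf(2^(3/4)*sqrt(3)*y/6)


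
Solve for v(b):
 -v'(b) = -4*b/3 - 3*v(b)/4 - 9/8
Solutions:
 v(b) = C1*exp(3*b/4) - 16*b/9 - 209/54


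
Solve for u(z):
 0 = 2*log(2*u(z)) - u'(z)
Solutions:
 -Integral(1/(log(_y) + log(2)), (_y, u(z)))/2 = C1 - z


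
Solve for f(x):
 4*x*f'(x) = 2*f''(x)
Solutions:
 f(x) = C1 + C2*erfi(x)


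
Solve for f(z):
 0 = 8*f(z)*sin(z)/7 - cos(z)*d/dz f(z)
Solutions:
 f(z) = C1/cos(z)^(8/7)


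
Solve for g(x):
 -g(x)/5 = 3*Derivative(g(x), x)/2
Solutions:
 g(x) = C1*exp(-2*x/15)


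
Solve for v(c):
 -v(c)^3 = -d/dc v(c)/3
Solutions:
 v(c) = -sqrt(2)*sqrt(-1/(C1 + 3*c))/2
 v(c) = sqrt(2)*sqrt(-1/(C1 + 3*c))/2


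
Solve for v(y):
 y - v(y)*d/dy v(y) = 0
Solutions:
 v(y) = -sqrt(C1 + y^2)
 v(y) = sqrt(C1 + y^2)


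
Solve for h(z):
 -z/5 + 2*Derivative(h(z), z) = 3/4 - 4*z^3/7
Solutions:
 h(z) = C1 - z^4/14 + z^2/20 + 3*z/8


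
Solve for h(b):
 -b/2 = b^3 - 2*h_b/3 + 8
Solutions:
 h(b) = C1 + 3*b^4/8 + 3*b^2/8 + 12*b


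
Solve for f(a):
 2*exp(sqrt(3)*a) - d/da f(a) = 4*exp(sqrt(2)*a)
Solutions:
 f(a) = C1 - 2*sqrt(2)*exp(sqrt(2)*a) + 2*sqrt(3)*exp(sqrt(3)*a)/3


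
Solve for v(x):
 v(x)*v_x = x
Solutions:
 v(x) = -sqrt(C1 + x^2)
 v(x) = sqrt(C1 + x^2)


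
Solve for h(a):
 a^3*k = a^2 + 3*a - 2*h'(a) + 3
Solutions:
 h(a) = C1 - a^4*k/8 + a^3/6 + 3*a^2/4 + 3*a/2


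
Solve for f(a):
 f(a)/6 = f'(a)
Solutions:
 f(a) = C1*exp(a/6)


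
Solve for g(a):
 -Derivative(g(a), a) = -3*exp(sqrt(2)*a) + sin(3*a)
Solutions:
 g(a) = C1 + 3*sqrt(2)*exp(sqrt(2)*a)/2 + cos(3*a)/3


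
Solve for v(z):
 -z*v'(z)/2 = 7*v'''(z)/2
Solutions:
 v(z) = C1 + Integral(C2*airyai(-7^(2/3)*z/7) + C3*airybi(-7^(2/3)*z/7), z)


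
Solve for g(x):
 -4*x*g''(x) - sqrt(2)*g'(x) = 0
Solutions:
 g(x) = C1 + C2*x^(1 - sqrt(2)/4)


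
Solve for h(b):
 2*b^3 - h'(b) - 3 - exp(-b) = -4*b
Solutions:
 h(b) = C1 + b^4/2 + 2*b^2 - 3*b + exp(-b)


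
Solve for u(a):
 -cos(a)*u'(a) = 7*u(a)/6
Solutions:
 u(a) = C1*(sin(a) - 1)^(7/12)/(sin(a) + 1)^(7/12)


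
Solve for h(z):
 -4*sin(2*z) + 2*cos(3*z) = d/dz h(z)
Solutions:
 h(z) = C1 + 2*sin(3*z)/3 + 2*cos(2*z)


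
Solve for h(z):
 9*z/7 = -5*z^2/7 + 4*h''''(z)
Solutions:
 h(z) = C1 + C2*z + C3*z^2 + C4*z^3 + z^6/2016 + 3*z^5/1120


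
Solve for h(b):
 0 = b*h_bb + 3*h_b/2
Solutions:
 h(b) = C1 + C2/sqrt(b)


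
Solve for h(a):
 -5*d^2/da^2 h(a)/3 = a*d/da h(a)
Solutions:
 h(a) = C1 + C2*erf(sqrt(30)*a/10)


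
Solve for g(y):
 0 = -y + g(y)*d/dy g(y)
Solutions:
 g(y) = -sqrt(C1 + y^2)
 g(y) = sqrt(C1 + y^2)


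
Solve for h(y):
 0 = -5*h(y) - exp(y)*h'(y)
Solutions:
 h(y) = C1*exp(5*exp(-y))


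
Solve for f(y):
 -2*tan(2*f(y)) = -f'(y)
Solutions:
 f(y) = -asin(C1*exp(4*y))/2 + pi/2
 f(y) = asin(C1*exp(4*y))/2


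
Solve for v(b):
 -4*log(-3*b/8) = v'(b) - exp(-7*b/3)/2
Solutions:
 v(b) = C1 - 4*b*log(-b) + 4*b*(-log(3) + 1 + 3*log(2)) - 3*exp(-7*b/3)/14


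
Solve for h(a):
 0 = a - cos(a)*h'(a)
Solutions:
 h(a) = C1 + Integral(a/cos(a), a)


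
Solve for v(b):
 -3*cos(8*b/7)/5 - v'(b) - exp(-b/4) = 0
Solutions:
 v(b) = C1 - 21*sin(8*b/7)/40 + 4*exp(-b/4)


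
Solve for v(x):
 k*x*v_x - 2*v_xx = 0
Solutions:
 v(x) = Piecewise((-sqrt(pi)*C1*erf(x*sqrt(-k)/2)/sqrt(-k) - C2, (k > 0) | (k < 0)), (-C1*x - C2, True))


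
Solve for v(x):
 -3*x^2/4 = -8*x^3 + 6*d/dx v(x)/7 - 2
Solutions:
 v(x) = C1 + 7*x^4/3 - 7*x^3/24 + 7*x/3


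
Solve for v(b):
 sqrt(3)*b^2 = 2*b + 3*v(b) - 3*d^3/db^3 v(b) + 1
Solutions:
 v(b) = C3*exp(b) + sqrt(3)*b^2/3 - 2*b/3 + (C1*sin(sqrt(3)*b/2) + C2*cos(sqrt(3)*b/2))*exp(-b/2) - 1/3


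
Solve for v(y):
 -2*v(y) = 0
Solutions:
 v(y) = 0


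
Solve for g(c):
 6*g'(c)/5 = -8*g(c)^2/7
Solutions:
 g(c) = 21/(C1 + 20*c)


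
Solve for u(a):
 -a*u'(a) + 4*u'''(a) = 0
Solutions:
 u(a) = C1 + Integral(C2*airyai(2^(1/3)*a/2) + C3*airybi(2^(1/3)*a/2), a)


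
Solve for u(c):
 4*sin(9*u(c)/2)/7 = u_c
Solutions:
 -4*c/7 + log(cos(9*u(c)/2) - 1)/9 - log(cos(9*u(c)/2) + 1)/9 = C1


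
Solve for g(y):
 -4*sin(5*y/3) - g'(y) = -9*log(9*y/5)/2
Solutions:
 g(y) = C1 + 9*y*log(y)/2 - 9*y*log(5)/2 - 9*y/2 + 9*y*log(3) + 12*cos(5*y/3)/5


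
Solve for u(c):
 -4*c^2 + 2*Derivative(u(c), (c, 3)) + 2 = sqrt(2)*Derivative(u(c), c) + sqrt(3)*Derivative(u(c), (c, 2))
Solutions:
 u(c) = C1 + C2*exp(c*(sqrt(3) + sqrt(3 + 8*sqrt(2)))/4) + C3*exp(c*(-sqrt(3 + 8*sqrt(2)) + sqrt(3))/4) - 2*sqrt(2)*c^3/3 + 2*sqrt(3)*c^2 - 8*c - 5*sqrt(2)*c


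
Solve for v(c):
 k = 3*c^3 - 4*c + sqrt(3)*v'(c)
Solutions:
 v(c) = C1 - sqrt(3)*c^4/4 + 2*sqrt(3)*c^2/3 + sqrt(3)*c*k/3


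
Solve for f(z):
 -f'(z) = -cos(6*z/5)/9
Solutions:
 f(z) = C1 + 5*sin(6*z/5)/54


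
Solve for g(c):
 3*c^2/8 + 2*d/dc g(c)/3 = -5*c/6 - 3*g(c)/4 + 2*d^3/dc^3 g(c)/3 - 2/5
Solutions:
 g(c) = C1*exp(-c*(8*18^(1/3)/(sqrt(5793) + 81)^(1/3) + 12^(1/3)*(sqrt(5793) + 81)^(1/3))/24)*sin(2^(1/3)*3^(1/6)*c*(-2^(1/3)*3^(2/3)*(sqrt(5793) + 81)^(1/3)/24 + (sqrt(5793) + 81)^(-1/3))) + C2*exp(-c*(8*18^(1/3)/(sqrt(5793) + 81)^(1/3) + 12^(1/3)*(sqrt(5793) + 81)^(1/3))/24)*cos(2^(1/3)*3^(1/6)*c*(-2^(1/3)*3^(2/3)*(sqrt(5793) + 81)^(1/3)/24 + (sqrt(5793) + 81)^(-1/3))) + C3*exp(c*(8*18^(1/3)/(sqrt(5793) + 81)^(1/3) + 12^(1/3)*(sqrt(5793) + 81)^(1/3))/12) - c^2/2 - 2*c/9 - 136/405


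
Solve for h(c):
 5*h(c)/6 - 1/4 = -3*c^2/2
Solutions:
 h(c) = 3/10 - 9*c^2/5


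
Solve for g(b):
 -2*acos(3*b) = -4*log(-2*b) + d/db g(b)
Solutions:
 g(b) = C1 + 4*b*log(-b) - 2*b*acos(3*b) - 4*b + 4*b*log(2) + 2*sqrt(1 - 9*b^2)/3


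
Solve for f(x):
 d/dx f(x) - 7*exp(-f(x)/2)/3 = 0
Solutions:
 f(x) = 2*log(C1 + 7*x/6)


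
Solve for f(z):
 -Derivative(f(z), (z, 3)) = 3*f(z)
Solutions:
 f(z) = C3*exp(-3^(1/3)*z) + (C1*sin(3^(5/6)*z/2) + C2*cos(3^(5/6)*z/2))*exp(3^(1/3)*z/2)


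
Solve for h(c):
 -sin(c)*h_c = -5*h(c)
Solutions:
 h(c) = C1*sqrt(cos(c) - 1)*(cos(c)^2 - 2*cos(c) + 1)/(sqrt(cos(c) + 1)*(cos(c)^2 + 2*cos(c) + 1))


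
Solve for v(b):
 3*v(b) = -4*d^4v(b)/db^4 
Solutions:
 v(b) = (C1*sin(3^(1/4)*b/2) + C2*cos(3^(1/4)*b/2))*exp(-3^(1/4)*b/2) + (C3*sin(3^(1/4)*b/2) + C4*cos(3^(1/4)*b/2))*exp(3^(1/4)*b/2)


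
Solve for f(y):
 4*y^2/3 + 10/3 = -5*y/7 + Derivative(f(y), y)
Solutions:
 f(y) = C1 + 4*y^3/9 + 5*y^2/14 + 10*y/3


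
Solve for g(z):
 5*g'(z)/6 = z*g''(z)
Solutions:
 g(z) = C1 + C2*z^(11/6)


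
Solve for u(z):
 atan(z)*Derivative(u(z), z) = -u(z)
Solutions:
 u(z) = C1*exp(-Integral(1/atan(z), z))


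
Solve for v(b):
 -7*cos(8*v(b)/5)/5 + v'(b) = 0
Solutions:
 -7*b/5 - 5*log(sin(8*v(b)/5) - 1)/16 + 5*log(sin(8*v(b)/5) + 1)/16 = C1
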